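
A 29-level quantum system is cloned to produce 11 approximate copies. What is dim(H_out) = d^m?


Output space = H^(tensor 11) where dim(H) = 29
dim = 29^11
= 841 (after 2 factors)
= 24389 (after 3 factors)
= 707281 (after 4 factors)
= 20511149 (after 5 factors)
= 594823321 (after 6 factors)
= 17249876309 (after 7 factors)
= 500246412961 (after 8 factors)
= 14507145975869 (after 9 factors)
= 420707233300201 (after 10 factors)
= 12200509765705829 (after 11 factors)
= 12200509765705829

12200509765705829


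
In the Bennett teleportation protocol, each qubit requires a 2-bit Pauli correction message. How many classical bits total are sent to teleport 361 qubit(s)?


Quantum teleportation requires 2 classical bits per qubit teleported.
361 qubit(s) -> 2 * 361 = 722 classical bits

722


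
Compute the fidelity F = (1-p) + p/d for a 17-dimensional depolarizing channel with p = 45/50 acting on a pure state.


F = (1-p) + p/d
= (1 - 0.9000) + 0.9000/17
= 0.1000 + 0.0529
= 0.1529

0.1529


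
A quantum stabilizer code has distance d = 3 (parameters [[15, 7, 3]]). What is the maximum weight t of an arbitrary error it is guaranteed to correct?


Code parameters: [[15, 7, 3]], distance d = 3.
Number of correctable errors = floor((d-1)/2)
= floor((3 - 1)/2)
= floor(2/2)
= 1

1


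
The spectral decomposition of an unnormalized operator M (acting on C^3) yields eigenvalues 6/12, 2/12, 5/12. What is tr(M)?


tr(M) = sum of eigenvalues
= 6/12 + 2/12 + 5/12
= 13/12
= 1.0833

1.0833


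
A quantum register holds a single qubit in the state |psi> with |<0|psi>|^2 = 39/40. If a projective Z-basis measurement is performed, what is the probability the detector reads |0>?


|alpha|^2 = 39/40 = 0.9750
|beta|^2 = 1 - 39/40 = 1/40 = 0.0250
P(|0>) = |alpha|^2 = 0.9750

0.9750


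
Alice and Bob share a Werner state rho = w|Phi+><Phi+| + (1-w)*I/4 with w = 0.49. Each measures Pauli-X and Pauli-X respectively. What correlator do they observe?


|Phi+> = (|00> + |11>)/sqrt(2)
For the pure Bell state, <X_A X_B> = +1 (Bell-state Pauli correlator).
The maximally-mixed part I/4 has tr(I/4 * P tensor P) = 0 for any traceless Pauli P.
So <X_A X_B>_rho = w * (+1) + (1 - w) * 0
= 0.49 * (+1)
= 0.4900

0.4900


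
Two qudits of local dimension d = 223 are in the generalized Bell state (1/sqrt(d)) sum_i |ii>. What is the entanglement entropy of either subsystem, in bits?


For a maximally entangled state in d x d:
S = log2(d) = log2(223)
= 7.8009

7.8009


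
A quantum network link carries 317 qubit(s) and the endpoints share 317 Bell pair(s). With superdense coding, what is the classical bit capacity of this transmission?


Superdense coding allows 2 classical bits per shared entangled pair.
317 pair(s) -> 2 * 317 = 634 classical bits

634


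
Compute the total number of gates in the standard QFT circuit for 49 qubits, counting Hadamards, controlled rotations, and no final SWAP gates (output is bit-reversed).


Hadamard gates: 49
Controlled rotations: n*(n-1)/2 = 49*48/2 = 1176
SWAP gates: 0 (omitted)
Total = 49 + 1176
= 1225

1225


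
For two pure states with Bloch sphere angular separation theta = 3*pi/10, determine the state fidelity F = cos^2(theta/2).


For states separated by angle theta on Bloch sphere:
F = cos^2(theta/2)
theta = 3*pi/10 = 0.9425
theta/2 = 0.4712
cos(theta/2) = 0.8910
F = 0.7939

0.7939


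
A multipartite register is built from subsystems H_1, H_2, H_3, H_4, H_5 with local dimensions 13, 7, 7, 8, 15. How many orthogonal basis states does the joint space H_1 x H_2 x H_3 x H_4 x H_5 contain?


dim(H_1 x H_2 x H_3 x H_4 x H_5) = 13 * 7 * 7 * 8 * 15
= 91 * 7 * 8 * 15
= 637 * 8 * 15
= 5096 * 15
= 76440

76440


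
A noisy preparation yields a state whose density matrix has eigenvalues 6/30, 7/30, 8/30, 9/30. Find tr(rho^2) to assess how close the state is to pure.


tr(rho^2) = sum of eigenvalues squared
= (6/30)^2 + (7/30)^2 + (8/30)^2 + (9/30)^2
= (36 + 49 + 64 + 81) / 900
= 230/900
= 0.2556

0.2556


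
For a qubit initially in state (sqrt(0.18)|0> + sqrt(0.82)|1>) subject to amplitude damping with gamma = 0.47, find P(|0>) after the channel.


For amplitude damping with parameter gamma on state sqrt(a)|0> + sqrt(b)|1>:
alpha^2 = 0.18, beta^2 = 0.82
P(|0>) = alpha^2 + gamma * beta^2
= 0.18 + 0.47 * 0.82
= 0.18 + 0.3854
= 0.5654

0.5654


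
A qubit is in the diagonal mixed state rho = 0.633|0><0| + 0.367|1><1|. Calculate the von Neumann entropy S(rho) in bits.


S = -p*log2(p) - (1-p)*log2(1-p)
p = 0.6330, 1-p = 0.3670
= -0.6330 * log2(0.6330) - 0.3670 * log2(0.3670)
= -(-0.4176) - (-0.5307)
= 0.9483

0.9483


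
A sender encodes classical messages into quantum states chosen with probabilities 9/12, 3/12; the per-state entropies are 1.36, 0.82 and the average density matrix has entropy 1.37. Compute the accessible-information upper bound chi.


chi = S(rho) - sum_i p_i * S(rho_i)
Weighted entropy = 9/12 * 1.36 + 3/12 * 0.82
= 1.2250
chi = 1.37 - 1.2250
= 0.1450

0.1450


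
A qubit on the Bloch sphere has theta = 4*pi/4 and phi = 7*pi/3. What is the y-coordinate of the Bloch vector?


theta = 3.1416, phi = 7.3304
r_y = sin(theta)*sin(phi) = 0.0000 * 0.8660
r_y = 0.0000

0.0000


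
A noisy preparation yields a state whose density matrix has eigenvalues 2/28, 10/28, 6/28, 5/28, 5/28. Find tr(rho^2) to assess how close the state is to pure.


tr(rho^2) = sum of eigenvalues squared
= (2/28)^2 + (10/28)^2 + (6/28)^2 + (5/28)^2 + (5/28)^2
= (4 + 100 + 36 + 25 + 25) / 784
= 190/784
= 0.2423

0.2423


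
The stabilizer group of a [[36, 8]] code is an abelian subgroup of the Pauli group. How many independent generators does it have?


For an [[n,k]] stabilizer code:
Number of stabilizer generators = n - k
= 36 - 8
= 28

28


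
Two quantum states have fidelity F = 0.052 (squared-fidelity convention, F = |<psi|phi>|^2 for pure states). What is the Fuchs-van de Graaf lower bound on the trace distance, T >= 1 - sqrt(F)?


Fuchs-van de Graaf (squared-fidelity convention): 1 - sqrt(F) <= T <= sqrt(1 - F).
Lower bound: T >= 1 - sqrt(F)
sqrt(F) = sqrt(0.052) = 0.2280
T >= 1 - 0.2280
T >= 0.7720

0.7720


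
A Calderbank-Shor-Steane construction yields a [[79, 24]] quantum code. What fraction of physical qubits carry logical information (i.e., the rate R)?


Code rate R = k/n
= 24/79
= 0.3038

0.3038


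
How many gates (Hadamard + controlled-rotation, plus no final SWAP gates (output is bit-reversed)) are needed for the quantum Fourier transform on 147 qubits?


Hadamard gates: 147
Controlled rotations: n*(n-1)/2 = 147*146/2 = 10731
SWAP gates: 0 (omitted)
Total = 147 + 10731
= 10878

10878


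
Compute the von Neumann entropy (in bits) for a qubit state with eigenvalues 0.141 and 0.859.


S = -p*log2(p) - (1-p)*log2(1-p)
p = 0.1410, 1-p = 0.8590
= -0.1410 * log2(0.1410) - 0.8590 * log2(0.8590)
= -(-0.3985) - (-0.1884)
= 0.5869

0.5869


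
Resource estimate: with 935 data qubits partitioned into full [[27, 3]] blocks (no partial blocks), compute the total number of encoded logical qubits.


Each code block uses 27 physical qubits for 3 logical qubit(s).
Number of complete blocks = floor(935 / 27) = 34
Logical qubits = 34 * 3
= 102

102


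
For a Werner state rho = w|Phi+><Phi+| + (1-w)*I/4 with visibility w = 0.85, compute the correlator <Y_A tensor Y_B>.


|Phi+> = (|00> + |11>)/sqrt(2)
For the pure Bell state, <Y_A Y_B> = -1 (Bell-state Pauli correlator).
The maximally-mixed part I/4 has tr(I/4 * P tensor P) = 0 for any traceless Pauli P.
So <Y_A Y_B>_rho = w * (-1) + (1 - w) * 0
= 0.85 * (-1)
= -0.8500

-0.8500


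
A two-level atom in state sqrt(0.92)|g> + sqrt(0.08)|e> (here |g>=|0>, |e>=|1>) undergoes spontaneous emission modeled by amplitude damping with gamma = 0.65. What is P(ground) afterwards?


For amplitude damping with parameter gamma on state sqrt(a)|0> + sqrt(b)|1>:
alpha^2 = 0.92, beta^2 = 0.08
P(|0>) = alpha^2 + gamma * beta^2
= 0.92 + 0.65 * 0.08
= 0.92 + 0.0520
= 0.9720

0.9720


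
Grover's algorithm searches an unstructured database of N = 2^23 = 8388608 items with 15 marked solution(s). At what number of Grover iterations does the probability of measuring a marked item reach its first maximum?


After j Grover iterations the success probability is P(j) = sin^2((2j+1)*theta), where sin(theta) = sqrt(k/N).
N = 2^23 = 8388608, k = 15
sin(theta) = sqrt(k/N) = 0.001337213275
theta = arcsin(sqrt(k/N)) = 0.001337213674 rad
P(j) reaches its first maximum when (2j+1)*theta is as close as possible to pi/2, i.e. j = round(pi/(4*theta) - 1/2).
pi/(4*theta) - 1/2 = 586.8393
(For comparison, the common estimate pi/4 * sqrt(N/k) = 587.3395; the exact maximiser is used here.)
Optimal iterations = 587

587


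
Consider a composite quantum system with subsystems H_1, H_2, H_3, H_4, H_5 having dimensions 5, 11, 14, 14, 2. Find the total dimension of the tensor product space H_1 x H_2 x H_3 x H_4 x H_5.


dim(H_1 x H_2 x H_3 x H_4 x H_5) = 5 * 11 * 14 * 14 * 2
= 55 * 14 * 14 * 2
= 770 * 14 * 2
= 10780 * 2
= 21560

21560


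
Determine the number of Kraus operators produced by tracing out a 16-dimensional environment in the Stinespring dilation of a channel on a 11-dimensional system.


Tracing out the environment in an orthonormal basis {|i>_E} gives Kraus operators K_i = <i|_E U |0>_E.
Number of Kraus operators = dim(H_env) = d_env
= 16

16


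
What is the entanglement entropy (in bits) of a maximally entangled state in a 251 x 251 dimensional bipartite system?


For a maximally entangled state in d x d:
S = log2(d) = log2(251)
= 7.9715

7.9715


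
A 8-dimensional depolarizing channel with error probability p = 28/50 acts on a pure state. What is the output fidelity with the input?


F = (1-p) + p/d
= (1 - 0.5600) + 0.5600/8
= 0.4400 + 0.0700
= 0.5100

0.5100


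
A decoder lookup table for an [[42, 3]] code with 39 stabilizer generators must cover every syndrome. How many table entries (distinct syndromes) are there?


Each stabilizer generator gives a binary (+1 or -1) measurement outcome.
With 39 independent generators:
Total syndromes = 2^39
= 549755813888

549755813888


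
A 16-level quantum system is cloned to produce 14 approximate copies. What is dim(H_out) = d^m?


Output space = H^(tensor 14) where dim(H) = 16
dim = 16^14
= 256 (after 2 factors)
= 4096 (after 3 factors)
= 65536 (after 4 factors)
= 1048576 (after 5 factors)
= 16777216 (after 6 factors)
= 268435456 (after 7 factors)
= 4294967296 (after 8 factors)
= 68719476736 (after 9 factors)
= 1099511627776 (after 10 factors)
= 17592186044416 (after 11 factors)
= 281474976710656 (after 12 factors)
= 4503599627370496 (after 13 factors)
= 72057594037927936 (after 14 factors)
= 72057594037927936

72057594037927936


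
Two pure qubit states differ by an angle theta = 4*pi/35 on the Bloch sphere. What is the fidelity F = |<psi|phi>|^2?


For states separated by angle theta on Bloch sphere:
F = cos^2(theta/2)
theta = 4*pi/35 = 0.3590
theta/2 = 0.1795
cos(theta/2) = 0.9839
F = 0.9681

0.9681


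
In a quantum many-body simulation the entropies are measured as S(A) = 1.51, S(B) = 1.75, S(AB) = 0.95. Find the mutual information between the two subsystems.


I(A:B) = S(A) + S(B) - S(AB)
= 1.51 + 1.75 - 0.95
= 2.3100

2.3100


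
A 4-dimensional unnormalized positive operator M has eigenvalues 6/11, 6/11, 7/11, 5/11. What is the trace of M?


tr(M) = sum of eigenvalues
= 6/11 + 6/11 + 7/11 + 5/11
= 24/11
= 2.1818

2.1818


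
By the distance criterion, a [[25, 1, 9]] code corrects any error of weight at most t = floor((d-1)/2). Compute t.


Code parameters: [[25, 1, 9]], distance d = 9.
Number of correctable errors = floor((d-1)/2)
= floor((9 - 1)/2)
= floor(8/2)
= 4

4


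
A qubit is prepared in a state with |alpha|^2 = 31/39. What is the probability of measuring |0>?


|alpha|^2 = 31/39 = 0.7949
|beta|^2 = 1 - 31/39 = 8/39 = 0.2051
P(|0>) = |alpha|^2 = 0.7949

0.7949


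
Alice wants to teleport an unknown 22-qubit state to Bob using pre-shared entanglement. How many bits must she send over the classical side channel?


Quantum teleportation requires 2 classical bits per qubit teleported.
22 qubit(s) -> 2 * 22 = 44 classical bits

44


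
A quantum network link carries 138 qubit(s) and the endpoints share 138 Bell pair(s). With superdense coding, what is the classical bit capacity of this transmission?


Superdense coding allows 2 classical bits per shared entangled pair.
138 pair(s) -> 2 * 138 = 276 classical bits

276


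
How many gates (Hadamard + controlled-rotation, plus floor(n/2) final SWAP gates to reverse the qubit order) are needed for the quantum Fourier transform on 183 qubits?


Hadamard gates: 183
Controlled rotations: n*(n-1)/2 = 183*182/2 = 16653
SWAP gates: floor(n/2) = floor(183/2) = 91
Total = 183 + 16653 + 91
= 16927

16927


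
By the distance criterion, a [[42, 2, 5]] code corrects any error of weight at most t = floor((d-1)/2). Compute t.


Code parameters: [[42, 2, 5]], distance d = 5.
Number of correctable errors = floor((d-1)/2)
= floor((5 - 1)/2)
= floor(4/2)
= 2

2


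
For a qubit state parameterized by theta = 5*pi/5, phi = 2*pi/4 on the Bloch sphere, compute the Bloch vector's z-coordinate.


theta = 3.1416, phi = 1.5708
r_z = cos(theta) = -1.0000

-1.0000


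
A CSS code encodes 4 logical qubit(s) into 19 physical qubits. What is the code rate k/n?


Code rate R = k/n
= 4/19
= 0.2105

0.2105


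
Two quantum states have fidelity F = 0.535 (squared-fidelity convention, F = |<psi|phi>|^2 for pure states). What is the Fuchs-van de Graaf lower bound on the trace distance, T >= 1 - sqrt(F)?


Fuchs-van de Graaf (squared-fidelity convention): 1 - sqrt(F) <= T <= sqrt(1 - F).
Lower bound: T >= 1 - sqrt(F)
sqrt(F) = sqrt(0.535) = 0.7314
T >= 1 - 0.7314
T >= 0.2686

0.2686


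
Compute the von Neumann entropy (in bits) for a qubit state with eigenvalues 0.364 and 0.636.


S = -p*log2(p) - (1-p)*log2(1-p)
p = 0.3640, 1-p = 0.6360
= -0.3640 * log2(0.3640) - 0.6360 * log2(0.6360)
= -(-0.5307) - (-0.4152)
= 0.9460

0.9460


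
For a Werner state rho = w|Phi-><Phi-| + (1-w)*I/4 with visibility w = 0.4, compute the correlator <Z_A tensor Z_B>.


|Phi-> = (|00> - |11>)/sqrt(2)
For the pure Bell state, <Z_A Z_B> = +1 (Bell-state Pauli correlator).
The maximally-mixed part I/4 has tr(I/4 * P tensor P) = 0 for any traceless Pauli P.
So <Z_A Z_B>_rho = w * (+1) + (1 - w) * 0
= 0.4 * (+1)
= 0.4000

0.4000


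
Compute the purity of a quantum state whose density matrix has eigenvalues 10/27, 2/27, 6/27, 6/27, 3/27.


tr(rho^2) = sum of eigenvalues squared
= (10/27)^2 + (2/27)^2 + (6/27)^2 + (6/27)^2 + (3/27)^2
= (100 + 4 + 36 + 36 + 9) / 729
= 185/729
= 0.2538

0.2538


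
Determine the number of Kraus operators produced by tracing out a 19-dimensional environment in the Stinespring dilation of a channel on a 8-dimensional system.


Tracing out the environment in an orthonormal basis {|i>_E} gives Kraus operators K_i = <i|_E U |0>_E.
Number of Kraus operators = dim(H_env) = d_env
= 19

19


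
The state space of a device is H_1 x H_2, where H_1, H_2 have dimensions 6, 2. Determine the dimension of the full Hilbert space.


dim(H_1 x H_2) = 6 * 2
= 12

12


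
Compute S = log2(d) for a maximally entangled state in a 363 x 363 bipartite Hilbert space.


For a maximally entangled state in d x d:
S = log2(d) = log2(363)
= 8.5038

8.5038


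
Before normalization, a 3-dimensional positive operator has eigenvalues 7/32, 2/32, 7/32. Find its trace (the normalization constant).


tr(M) = sum of eigenvalues
= 7/32 + 2/32 + 7/32
= 16/32
= 0.5000

0.5000


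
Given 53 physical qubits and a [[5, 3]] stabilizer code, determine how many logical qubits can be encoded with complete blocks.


Each code block uses 5 physical qubits for 3 logical qubit(s).
Number of complete blocks = floor(53 / 5) = 10
Logical qubits = 10 * 3
= 30

30


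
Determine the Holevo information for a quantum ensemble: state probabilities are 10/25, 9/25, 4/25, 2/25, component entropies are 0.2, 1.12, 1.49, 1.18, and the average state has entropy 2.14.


chi = S(rho) - sum_i p_i * S(rho_i)
Weighted entropy = 10/25 * 0.2 + 9/25 * 1.12 + 4/25 * 1.49 + 2/25 * 1.18
= 0.8160
chi = 2.14 - 0.8160
= 1.3240

1.3240


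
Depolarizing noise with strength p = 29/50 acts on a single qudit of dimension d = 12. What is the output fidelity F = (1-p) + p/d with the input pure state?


F = (1-p) + p/d
= (1 - 0.5800) + 0.5800/12
= 0.4200 + 0.0483
= 0.4683

0.4683


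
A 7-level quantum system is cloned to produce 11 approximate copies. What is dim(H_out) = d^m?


Output space = H^(tensor 11) where dim(H) = 7
dim = 7^11
= 49 (after 2 factors)
= 343 (after 3 factors)
= 2401 (after 4 factors)
= 16807 (after 5 factors)
= 117649 (after 6 factors)
= 823543 (after 7 factors)
= 5764801 (after 8 factors)
= 40353607 (after 9 factors)
= 282475249 (after 10 factors)
= 1977326743 (after 11 factors)
= 1977326743

1977326743


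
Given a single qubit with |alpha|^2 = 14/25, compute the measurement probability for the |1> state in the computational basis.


|alpha|^2 = 14/25 = 0.5600
|beta|^2 = 1 - 14/25 = 11/25 = 0.4400
P(|1>) = |beta|^2 = 0.4400

0.4400


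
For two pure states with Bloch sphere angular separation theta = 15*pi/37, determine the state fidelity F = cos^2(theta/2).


For states separated by angle theta on Bloch sphere:
F = cos^2(theta/2)
theta = 15*pi/37 = 1.2736
theta/2 = 0.6368
cos(theta/2) = 0.8040
F = 0.6464

0.6464


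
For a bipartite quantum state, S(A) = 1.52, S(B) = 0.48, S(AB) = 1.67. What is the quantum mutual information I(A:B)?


I(A:B) = S(A) + S(B) - S(AB)
= 1.52 + 0.48 - 1.67
= 0.3300

0.3300


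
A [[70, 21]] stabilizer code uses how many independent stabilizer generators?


For an [[n,k]] stabilizer code:
Number of stabilizer generators = n - k
= 70 - 21
= 49

49


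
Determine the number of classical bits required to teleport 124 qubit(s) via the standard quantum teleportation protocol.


Quantum teleportation requires 2 classical bits per qubit teleported.
124 qubit(s) -> 2 * 124 = 248 classical bits

248


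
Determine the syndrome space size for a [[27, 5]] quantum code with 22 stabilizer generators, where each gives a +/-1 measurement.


Each stabilizer generator gives a binary (+1 or -1) measurement outcome.
With 22 independent generators:
Total syndromes = 2^22
= 4194304

4194304


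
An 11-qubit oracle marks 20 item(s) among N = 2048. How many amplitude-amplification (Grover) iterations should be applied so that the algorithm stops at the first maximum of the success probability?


After j Grover iterations the success probability is P(j) = sin^2((2j+1)*theta), where sin(theta) = sqrt(k/N).
N = 2^11 = 2048, k = 20
sin(theta) = sqrt(k/N) = 0.09882117688
theta = arcsin(sqrt(k/N)) = 0.0989827296 rad
P(j) reaches its first maximum when (2j+1)*theta is as close as possible to pi/2, i.e. j = round(pi/(4*theta) - 1/2).
pi/(4*theta) - 1/2 = 7.4347
(For comparison, the common estimate pi/4 * sqrt(N/k) = 7.9477; the exact maximiser is used here.)
Optimal iterations = 7

7


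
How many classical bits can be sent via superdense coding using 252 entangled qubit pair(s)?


Superdense coding allows 2 classical bits per shared entangled pair.
252 pair(s) -> 2 * 252 = 504 classical bits

504


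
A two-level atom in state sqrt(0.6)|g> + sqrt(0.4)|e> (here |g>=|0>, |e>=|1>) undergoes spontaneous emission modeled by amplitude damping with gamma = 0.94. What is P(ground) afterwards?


For amplitude damping with parameter gamma on state sqrt(a)|0> + sqrt(b)|1>:
alpha^2 = 0.6, beta^2 = 0.4
P(|0>) = alpha^2 + gamma * beta^2
= 0.6 + 0.94 * 0.4
= 0.6 + 0.3760
= 0.9760

0.9760


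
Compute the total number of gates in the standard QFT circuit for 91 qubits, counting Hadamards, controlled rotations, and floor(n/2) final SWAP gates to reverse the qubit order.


Hadamard gates: 91
Controlled rotations: n*(n-1)/2 = 91*90/2 = 4095
SWAP gates: floor(n/2) = floor(91/2) = 45
Total = 91 + 4095 + 45
= 4231

4231


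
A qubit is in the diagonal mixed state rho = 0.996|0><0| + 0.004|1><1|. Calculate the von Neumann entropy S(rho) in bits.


S = -p*log2(p) - (1-p)*log2(1-p)
p = 0.9960, 1-p = 0.0040
= -0.9960 * log2(0.9960) - 0.0040 * log2(0.0040)
= -(-0.0058) - (-0.0319)
= 0.0376

0.0376


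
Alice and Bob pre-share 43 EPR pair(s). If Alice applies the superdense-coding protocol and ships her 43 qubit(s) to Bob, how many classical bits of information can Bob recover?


Superdense coding allows 2 classical bits per shared entangled pair.
43 pair(s) -> 2 * 43 = 86 classical bits

86


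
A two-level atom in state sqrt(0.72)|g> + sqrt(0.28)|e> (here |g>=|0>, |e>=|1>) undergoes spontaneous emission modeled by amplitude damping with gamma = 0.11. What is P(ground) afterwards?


For amplitude damping with parameter gamma on state sqrt(a)|0> + sqrt(b)|1>:
alpha^2 = 0.72, beta^2 = 0.28
P(|0>) = alpha^2 + gamma * beta^2
= 0.72 + 0.11 * 0.28
= 0.72 + 0.0308
= 0.7508

0.7508


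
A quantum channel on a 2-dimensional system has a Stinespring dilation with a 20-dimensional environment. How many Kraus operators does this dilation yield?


Tracing out the environment in an orthonormal basis {|i>_E} gives Kraus operators K_i = <i|_E U |0>_E.
Number of Kraus operators = dim(H_env) = d_env
= 20

20


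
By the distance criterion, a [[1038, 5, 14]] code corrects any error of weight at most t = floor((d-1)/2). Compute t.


Code parameters: [[1038, 5, 14]], distance d = 14.
Number of correctable errors = floor((d-1)/2)
= floor((14 - 1)/2)
= floor(13/2)
= 6

6


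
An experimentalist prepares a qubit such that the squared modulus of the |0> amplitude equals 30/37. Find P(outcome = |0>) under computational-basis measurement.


|alpha|^2 = 30/37 = 0.8108
|beta|^2 = 1 - 30/37 = 7/37 = 0.1892
P(|0>) = |alpha|^2 = 0.8108

0.8108


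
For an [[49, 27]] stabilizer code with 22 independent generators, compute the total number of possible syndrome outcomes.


Each stabilizer generator gives a binary (+1 or -1) measurement outcome.
With 22 independent generators:
Total syndromes = 2^22
= 4194304

4194304


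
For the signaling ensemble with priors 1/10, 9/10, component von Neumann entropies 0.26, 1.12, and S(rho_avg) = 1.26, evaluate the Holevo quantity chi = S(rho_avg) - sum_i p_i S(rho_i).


chi = S(rho) - sum_i p_i * S(rho_i)
Weighted entropy = 1/10 * 0.26 + 9/10 * 1.12
= 1.0340
chi = 1.26 - 1.0340
= 0.2260

0.2260


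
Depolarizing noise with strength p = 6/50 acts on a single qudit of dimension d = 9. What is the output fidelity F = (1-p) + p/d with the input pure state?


F = (1-p) + p/d
= (1 - 0.1200) + 0.1200/9
= 0.8800 + 0.0133
= 0.8933

0.8933


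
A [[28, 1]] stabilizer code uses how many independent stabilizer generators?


For an [[n,k]] stabilizer code:
Number of stabilizer generators = n - k
= 28 - 1
= 27

27


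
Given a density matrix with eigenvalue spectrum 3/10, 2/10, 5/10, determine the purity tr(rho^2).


tr(rho^2) = sum of eigenvalues squared
= (3/10)^2 + (2/10)^2 + (5/10)^2
= (9 + 4 + 25) / 100
= 38/100
= 0.3800

0.3800


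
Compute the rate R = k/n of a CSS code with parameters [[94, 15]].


Code rate R = k/n
= 15/94
= 0.1596

0.1596


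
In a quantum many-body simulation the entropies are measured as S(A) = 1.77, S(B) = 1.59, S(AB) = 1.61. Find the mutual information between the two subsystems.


I(A:B) = S(A) + S(B) - S(AB)
= 1.77 + 1.59 - 1.61
= 1.7500

1.7500


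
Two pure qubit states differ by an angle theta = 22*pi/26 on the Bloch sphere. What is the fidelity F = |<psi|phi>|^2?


For states separated by angle theta on Bloch sphere:
F = cos^2(theta/2)
theta = 22*pi/26 = 2.6583
theta/2 = 1.3291
cos(theta/2) = 0.2393
F = 0.0573

0.0573


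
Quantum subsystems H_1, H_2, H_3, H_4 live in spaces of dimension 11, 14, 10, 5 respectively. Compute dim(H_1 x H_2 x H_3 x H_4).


dim(H_1 x H_2 x H_3 x H_4) = 11 * 14 * 10 * 5
= 154 * 10 * 5
= 1540 * 5
= 7700

7700


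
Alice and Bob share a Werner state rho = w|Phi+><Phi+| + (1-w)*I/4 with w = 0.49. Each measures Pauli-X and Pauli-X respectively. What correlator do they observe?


|Phi+> = (|00> + |11>)/sqrt(2)
For the pure Bell state, <X_A X_B> = +1 (Bell-state Pauli correlator).
The maximally-mixed part I/4 has tr(I/4 * P tensor P) = 0 for any traceless Pauli P.
So <X_A X_B>_rho = w * (+1) + (1 - w) * 0
= 0.49 * (+1)
= 0.4900

0.4900


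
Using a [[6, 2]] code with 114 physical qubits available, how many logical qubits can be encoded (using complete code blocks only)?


Each code block uses 6 physical qubits for 2 logical qubit(s).
Number of complete blocks = floor(114 / 6) = 19
Logical qubits = 19 * 2
= 38

38


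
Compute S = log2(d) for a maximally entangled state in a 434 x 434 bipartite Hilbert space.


For a maximally entangled state in d x d:
S = log2(d) = log2(434)
= 8.7616

8.7616


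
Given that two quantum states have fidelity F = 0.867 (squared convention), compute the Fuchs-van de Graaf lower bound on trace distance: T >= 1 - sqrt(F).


Fuchs-van de Graaf (squared-fidelity convention): 1 - sqrt(F) <= T <= sqrt(1 - F).
Lower bound: T >= 1 - sqrt(F)
sqrt(F) = sqrt(0.867) = 0.9311
T >= 1 - 0.9311
T >= 0.0689

0.0689


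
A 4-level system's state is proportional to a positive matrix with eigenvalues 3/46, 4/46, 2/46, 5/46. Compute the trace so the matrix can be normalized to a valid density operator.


tr(M) = sum of eigenvalues
= 3/46 + 4/46 + 2/46 + 5/46
= 14/46
= 0.3043

0.3043


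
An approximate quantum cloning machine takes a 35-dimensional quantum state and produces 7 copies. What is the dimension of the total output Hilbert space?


Output space = H^(tensor 7) where dim(H) = 35
dim = 35^7
= 1225 (after 2 factors)
= 42875 (after 3 factors)
= 1500625 (after 4 factors)
= 52521875 (after 5 factors)
= 1838265625 (after 6 factors)
= 64339296875 (after 7 factors)
= 64339296875

64339296875


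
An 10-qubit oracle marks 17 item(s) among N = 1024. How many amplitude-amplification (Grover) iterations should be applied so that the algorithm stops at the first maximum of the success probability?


After j Grover iterations the success probability is P(j) = sin^2((2j+1)*theta), where sin(theta) = sqrt(k/N).
N = 2^10 = 1024, k = 17
sin(theta) = sqrt(k/N) = 0.1288470508
theta = arcsin(sqrt(k/N)) = 0.1292062512 rad
P(j) reaches its first maximum when (2j+1)*theta is as close as possible to pi/2, i.e. j = round(pi/(4*theta) - 1/2).
pi/(4*theta) - 1/2 = 5.5786
(For comparison, the common estimate pi/4 * sqrt(N/k) = 6.0956; the exact maximiser is used here.)
Optimal iterations = 6

6


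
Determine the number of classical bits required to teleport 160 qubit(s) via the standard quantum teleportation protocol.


Quantum teleportation requires 2 classical bits per qubit teleported.
160 qubit(s) -> 2 * 160 = 320 classical bits

320


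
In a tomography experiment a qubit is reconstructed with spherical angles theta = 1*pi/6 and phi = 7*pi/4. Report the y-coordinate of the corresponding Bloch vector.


theta = 0.5236, phi = 5.4978
r_y = sin(theta)*sin(phi) = 0.5000 * -0.7071
r_y = -0.3536

-0.3536


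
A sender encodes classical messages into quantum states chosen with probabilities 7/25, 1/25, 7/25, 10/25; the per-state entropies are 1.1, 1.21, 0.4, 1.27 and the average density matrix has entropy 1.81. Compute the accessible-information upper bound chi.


chi = S(rho) - sum_i p_i * S(rho_i)
Weighted entropy = 7/25 * 1.1 + 1/25 * 1.21 + 7/25 * 0.4 + 10/25 * 1.27
= 0.9764
chi = 1.81 - 0.9764
= 0.8336

0.8336


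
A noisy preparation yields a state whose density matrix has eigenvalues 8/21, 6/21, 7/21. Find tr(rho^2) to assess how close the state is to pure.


tr(rho^2) = sum of eigenvalues squared
= (8/21)^2 + (6/21)^2 + (7/21)^2
= (64 + 36 + 49) / 441
= 149/441
= 0.3379

0.3379


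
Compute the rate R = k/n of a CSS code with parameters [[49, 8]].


Code rate R = k/n
= 8/49
= 0.1633

0.1633


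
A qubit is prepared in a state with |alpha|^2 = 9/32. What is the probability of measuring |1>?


|alpha|^2 = 9/32 = 0.2812
|beta|^2 = 1 - 9/32 = 23/32 = 0.7188
P(|1>) = |beta|^2 = 0.7188

0.7188


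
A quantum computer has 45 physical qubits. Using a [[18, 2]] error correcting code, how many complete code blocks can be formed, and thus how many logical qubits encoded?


Each code block uses 18 physical qubits for 2 logical qubit(s).
Number of complete blocks = floor(45 / 18) = 2
Logical qubits = 2 * 2
= 4

4


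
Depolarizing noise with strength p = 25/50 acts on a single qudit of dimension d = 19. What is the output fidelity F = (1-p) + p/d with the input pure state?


F = (1-p) + p/d
= (1 - 0.5000) + 0.5000/19
= 0.5000 + 0.0263
= 0.5263

0.5263


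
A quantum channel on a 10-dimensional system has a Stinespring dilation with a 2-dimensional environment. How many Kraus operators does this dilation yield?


Tracing out the environment in an orthonormal basis {|i>_E} gives Kraus operators K_i = <i|_E U |0>_E.
Number of Kraus operators = dim(H_env) = d_env
= 2

2


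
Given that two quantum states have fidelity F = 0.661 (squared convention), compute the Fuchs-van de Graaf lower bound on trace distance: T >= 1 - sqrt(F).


Fuchs-van de Graaf (squared-fidelity convention): 1 - sqrt(F) <= T <= sqrt(1 - F).
Lower bound: T >= 1 - sqrt(F)
sqrt(F) = sqrt(0.661) = 0.8130
T >= 1 - 0.8130
T >= 0.1870

0.1870


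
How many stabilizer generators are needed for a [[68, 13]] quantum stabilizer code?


For an [[n,k]] stabilizer code:
Number of stabilizer generators = n - k
= 68 - 13
= 55

55


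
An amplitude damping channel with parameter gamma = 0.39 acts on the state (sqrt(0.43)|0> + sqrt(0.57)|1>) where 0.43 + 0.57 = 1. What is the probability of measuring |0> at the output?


For amplitude damping with parameter gamma on state sqrt(a)|0> + sqrt(b)|1>:
alpha^2 = 0.43, beta^2 = 0.57
P(|0>) = alpha^2 + gamma * beta^2
= 0.43 + 0.39 * 0.57
= 0.43 + 0.2223
= 0.6523

0.6523


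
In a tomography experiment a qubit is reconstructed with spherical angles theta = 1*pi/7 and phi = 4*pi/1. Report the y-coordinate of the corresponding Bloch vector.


theta = 0.4488, phi = 12.5664
r_y = sin(theta)*sin(phi) = 0.4339 * 0.0000
r_y = 0.0000

0.0000


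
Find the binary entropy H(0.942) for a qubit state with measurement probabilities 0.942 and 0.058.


S = -p*log2(p) - (1-p)*log2(1-p)
p = 0.9420, 1-p = 0.0580
= -0.9420 * log2(0.9420) - 0.0580 * log2(0.0580)
= -(-0.0812) - (-0.2383)
= 0.3195

0.3195


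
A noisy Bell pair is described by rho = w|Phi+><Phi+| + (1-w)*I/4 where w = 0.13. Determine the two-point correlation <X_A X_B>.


|Phi+> = (|00> + |11>)/sqrt(2)
For the pure Bell state, <X_A X_B> = +1 (Bell-state Pauli correlator).
The maximally-mixed part I/4 has tr(I/4 * P tensor P) = 0 for any traceless Pauli P.
So <X_A X_B>_rho = w * (+1) + (1 - w) * 0
= 0.13 * (+1)
= 0.1300

0.1300


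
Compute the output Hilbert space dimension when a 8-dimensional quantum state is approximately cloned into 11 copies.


Output space = H^(tensor 11) where dim(H) = 8
dim = 8^11
= 64 (after 2 factors)
= 512 (after 3 factors)
= 4096 (after 4 factors)
= 32768 (after 5 factors)
= 262144 (after 6 factors)
= 2097152 (after 7 factors)
= 16777216 (after 8 factors)
= 134217728 (after 9 factors)
= 1073741824 (after 10 factors)
= 8589934592 (after 11 factors)
= 8589934592

8589934592


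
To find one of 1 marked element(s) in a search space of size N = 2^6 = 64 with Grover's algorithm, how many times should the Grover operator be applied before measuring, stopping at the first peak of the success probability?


After j Grover iterations the success probability is P(j) = sin^2((2j+1)*theta), where sin(theta) = sqrt(k/N).
N = 2^6 = 64, k = 1
sin(theta) = sqrt(k/N) = 0.125
theta = arcsin(sqrt(k/N)) = 0.1253278312 rad
P(j) reaches its first maximum when (2j+1)*theta is as close as possible to pi/2, i.e. j = round(pi/(4*theta) - 1/2).
pi/(4*theta) - 1/2 = 5.7667
(For comparison, the common estimate pi/4 * sqrt(N/k) = 6.2832; the exact maximiser is used here.)
Optimal iterations = 6

6


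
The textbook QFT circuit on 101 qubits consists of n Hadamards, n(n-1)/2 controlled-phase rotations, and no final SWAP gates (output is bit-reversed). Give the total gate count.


Hadamard gates: 101
Controlled rotations: n*(n-1)/2 = 101*100/2 = 5050
SWAP gates: 0 (omitted)
Total = 101 + 5050
= 5151

5151


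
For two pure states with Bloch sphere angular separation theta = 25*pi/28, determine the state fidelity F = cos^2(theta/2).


For states separated by angle theta on Bloch sphere:
F = cos^2(theta/2)
theta = 25*pi/28 = 2.8050
theta/2 = 1.4025
cos(theta/2) = 0.1675
F = 0.0281

0.0281


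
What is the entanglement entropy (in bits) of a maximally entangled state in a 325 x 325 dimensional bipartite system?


For a maximally entangled state in d x d:
S = log2(d) = log2(325)
= 8.3443

8.3443


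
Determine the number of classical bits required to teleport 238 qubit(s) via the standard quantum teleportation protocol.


Quantum teleportation requires 2 classical bits per qubit teleported.
238 qubit(s) -> 2 * 238 = 476 classical bits

476


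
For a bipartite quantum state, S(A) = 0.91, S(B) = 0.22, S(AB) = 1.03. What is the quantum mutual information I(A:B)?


I(A:B) = S(A) + S(B) - S(AB)
= 0.91 + 0.22 - 1.03
= 0.1000

0.1000


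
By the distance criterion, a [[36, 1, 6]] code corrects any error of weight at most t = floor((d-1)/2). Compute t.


Code parameters: [[36, 1, 6]], distance d = 6.
Number of correctable errors = floor((d-1)/2)
= floor((6 - 1)/2)
= floor(5/2)
= 2

2


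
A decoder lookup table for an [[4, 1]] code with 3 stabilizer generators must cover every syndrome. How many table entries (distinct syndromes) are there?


Each stabilizer generator gives a binary (+1 or -1) measurement outcome.
With 3 independent generators:
Total syndromes = 2^3
= 8

8


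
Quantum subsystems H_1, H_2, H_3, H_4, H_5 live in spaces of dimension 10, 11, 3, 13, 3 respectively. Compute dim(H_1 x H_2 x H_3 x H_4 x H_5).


dim(H_1 x H_2 x H_3 x H_4 x H_5) = 10 * 11 * 3 * 13 * 3
= 110 * 3 * 13 * 3
= 330 * 13 * 3
= 4290 * 3
= 12870

12870


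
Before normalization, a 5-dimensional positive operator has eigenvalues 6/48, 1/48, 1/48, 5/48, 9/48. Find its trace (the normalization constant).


tr(M) = sum of eigenvalues
= 6/48 + 1/48 + 1/48 + 5/48 + 9/48
= 22/48
= 0.4583

0.4583


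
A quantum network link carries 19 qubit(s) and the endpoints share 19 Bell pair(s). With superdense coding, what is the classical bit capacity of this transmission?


Superdense coding allows 2 classical bits per shared entangled pair.
19 pair(s) -> 2 * 19 = 38 classical bits

38


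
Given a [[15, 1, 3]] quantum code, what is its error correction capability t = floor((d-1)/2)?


Code parameters: [[15, 1, 3]], distance d = 3.
Number of correctable errors = floor((d-1)/2)
= floor((3 - 1)/2)
= floor(2/2)
= 1

1


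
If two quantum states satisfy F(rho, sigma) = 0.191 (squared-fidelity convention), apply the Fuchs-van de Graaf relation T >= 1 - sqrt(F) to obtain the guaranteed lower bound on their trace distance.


Fuchs-van de Graaf (squared-fidelity convention): 1 - sqrt(F) <= T <= sqrt(1 - F).
Lower bound: T >= 1 - sqrt(F)
sqrt(F) = sqrt(0.191) = 0.4370
T >= 1 - 0.4370
T >= 0.5630

0.5630


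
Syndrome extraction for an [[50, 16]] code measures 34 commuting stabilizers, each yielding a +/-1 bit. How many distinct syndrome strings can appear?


Each stabilizer generator gives a binary (+1 or -1) measurement outcome.
With 34 independent generators:
Total syndromes = 2^34
= 17179869184

17179869184


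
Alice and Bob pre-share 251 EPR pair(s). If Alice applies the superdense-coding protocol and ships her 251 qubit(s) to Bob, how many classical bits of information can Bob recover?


Superdense coding allows 2 classical bits per shared entangled pair.
251 pair(s) -> 2 * 251 = 502 classical bits

502


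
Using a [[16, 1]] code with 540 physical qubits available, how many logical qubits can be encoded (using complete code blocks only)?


Each code block uses 16 physical qubits for 1 logical qubit(s).
Number of complete blocks = floor(540 / 16) = 33
Logical qubits = 33 * 1
= 33

33


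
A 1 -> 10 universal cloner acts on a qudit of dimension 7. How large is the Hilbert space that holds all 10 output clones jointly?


Output space = H^(tensor 10) where dim(H) = 7
dim = 7^10
= 49 (after 2 factors)
= 343 (after 3 factors)
= 2401 (after 4 factors)
= 16807 (after 5 factors)
= 117649 (after 6 factors)
= 823543 (after 7 factors)
= 5764801 (after 8 factors)
= 40353607 (after 9 factors)
= 282475249 (after 10 factors)
= 282475249

282475249


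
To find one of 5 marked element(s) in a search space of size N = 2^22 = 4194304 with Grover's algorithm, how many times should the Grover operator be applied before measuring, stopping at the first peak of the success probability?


After j Grover iterations the success probability is P(j) = sin^2((2j+1)*theta), where sin(theta) = sqrt(k/N).
N = 2^22 = 4194304, k = 5
sin(theta) = sqrt(k/N) = 0.001091830067
theta = arcsin(sqrt(k/N)) = 0.001091830284 rad
P(j) reaches its first maximum when (2j+1)*theta is as close as possible to pi/2, i.e. j = round(pi/(4*theta) - 1/2).
pi/(4*theta) - 1/2 = 718.8409
(For comparison, the common estimate pi/4 * sqrt(N/k) = 719.3410; the exact maximiser is used here.)
Optimal iterations = 719

719


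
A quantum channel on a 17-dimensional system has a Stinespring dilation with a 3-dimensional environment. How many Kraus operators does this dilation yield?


Tracing out the environment in an orthonormal basis {|i>_E} gives Kraus operators K_i = <i|_E U |0>_E.
Number of Kraus operators = dim(H_env) = d_env
= 3

3


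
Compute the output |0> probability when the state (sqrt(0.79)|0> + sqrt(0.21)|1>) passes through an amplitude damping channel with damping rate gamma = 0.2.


For amplitude damping with parameter gamma on state sqrt(a)|0> + sqrt(b)|1>:
alpha^2 = 0.79, beta^2 = 0.21
P(|0>) = alpha^2 + gamma * beta^2
= 0.79 + 0.2 * 0.21
= 0.79 + 0.0420
= 0.8320

0.8320


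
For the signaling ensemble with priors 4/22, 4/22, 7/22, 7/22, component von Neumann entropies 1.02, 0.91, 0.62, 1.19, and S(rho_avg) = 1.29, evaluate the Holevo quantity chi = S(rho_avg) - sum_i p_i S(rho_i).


chi = S(rho) - sum_i p_i * S(rho_i)
Weighted entropy = 4/22 * 1.02 + 4/22 * 0.91 + 7/22 * 0.62 + 7/22 * 1.19
= 0.9268
chi = 1.29 - 0.9268
= 0.3632

0.3632


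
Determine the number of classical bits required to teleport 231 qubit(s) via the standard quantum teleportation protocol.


Quantum teleportation requires 2 classical bits per qubit teleported.
231 qubit(s) -> 2 * 231 = 462 classical bits

462


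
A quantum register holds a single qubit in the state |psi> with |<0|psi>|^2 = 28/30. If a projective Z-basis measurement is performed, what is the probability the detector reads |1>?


|alpha|^2 = 28/30 = 0.9333
|beta|^2 = 1 - 28/30 = 2/30 = 0.0667
P(|1>) = |beta|^2 = 0.0667

0.0667


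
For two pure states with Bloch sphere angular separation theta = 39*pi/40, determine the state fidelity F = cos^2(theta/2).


For states separated by angle theta on Bloch sphere:
F = cos^2(theta/2)
theta = 39*pi/40 = 3.0631
theta/2 = 1.5315
cos(theta/2) = 0.0393
F = 0.0015

0.0015


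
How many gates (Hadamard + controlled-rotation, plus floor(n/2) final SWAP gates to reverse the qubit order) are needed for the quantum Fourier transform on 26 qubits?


Hadamard gates: 26
Controlled rotations: n*(n-1)/2 = 26*25/2 = 325
SWAP gates: floor(n/2) = floor(26/2) = 13
Total = 26 + 325 + 13
= 364

364
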